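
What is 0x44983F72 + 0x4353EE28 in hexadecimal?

0x87EC2D9A

Add column by column in base 16, right to left:
  2+8 = A
  7+2 = 9
  F+E = D carry 1
  3+E+1 = 2 carry 1
  8+3+1 = C
  9+5 = E
  4+3 = 7
  4+4 = 8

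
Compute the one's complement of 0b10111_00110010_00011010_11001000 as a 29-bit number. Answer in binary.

0b01000110011011110010100110111

Invert each bit: 10111001100100001101011001000 → 01000110011011110010100110111.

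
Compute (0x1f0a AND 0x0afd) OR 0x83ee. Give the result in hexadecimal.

0x8bee

0x1f0a AND 0x0afd = 0x0a08.
Then OR with 0x83ee.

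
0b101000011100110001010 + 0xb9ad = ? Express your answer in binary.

0xb9ad = 0b1011100110101101 in binary.
Add column by column in base 2, right to left:
  0+1 = 1
  1+0 = 1
  0+1 = 1
  1+1 = 0 carry 1
  0+0+1 = 1
  0+1 = 1
  0+0 = 0
  1+1 = 0 carry 1
  1+1+1 = 1 carry 1
  0+0+1 = 1
  0+0 = 0
  1+1 = 0 carry 1
  1+1+1 = 1 carry 1
  1+1+1 = 1 carry 1
  0+0+1 = 1
  0+1 = 1
  0+0 = 0
  0+0 = 0
  1+0 = 1
  0+0 = 0
  1+0 = 1

0b101001111001100110111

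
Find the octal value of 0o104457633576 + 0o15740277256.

Add column by column in base 8, right to left:
  6+6 = 4 carry 1
  7+5+1 = 5 carry 1
  5+2+1 = 0 carry 1
  3+7+1 = 3 carry 1
  3+7+1 = 3 carry 1
  6+2+1 = 1 carry 1
  7+0+1 = 0 carry 1
  5+4+1 = 2 carry 1
  4+7+1 = 4 carry 1
  4+5+1 = 2 carry 1
  0+1+1 = 2
  1+0 = 1

0o122420133054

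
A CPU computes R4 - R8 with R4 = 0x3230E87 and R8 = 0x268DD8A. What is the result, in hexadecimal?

0xBA30FD

Subtract column by column in base 16:
  7-A → D (borrow)
  8-8-1 → F (borrow)
  E-D-1 → 0
  0-D → 3 (borrow)
  3-8-1 → A (borrow)
  2-6-1 → B (borrow)
  3-2-1 → 0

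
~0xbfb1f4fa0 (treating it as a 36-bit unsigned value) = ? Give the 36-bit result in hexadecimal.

0x404e0b05f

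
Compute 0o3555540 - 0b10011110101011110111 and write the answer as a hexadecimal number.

0x4F069

0o3555540 = 0xEDB60 in hexadecimal.
0b10011110101011110111 = 0x9EAF7 in hexadecimal.
Subtract column by column in base 16:
  0-7 → 9 (borrow)
  6-F-1 → 6 (borrow)
  B-A-1 → 0
  D-E → F (borrow)
  E-9-1 → 4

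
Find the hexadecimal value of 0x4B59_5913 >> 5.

0x25ACAC8

5 bits is not a whole number of base-16 digits; in binary: 1001011010110010101100100010011 >> 5 = 10010110101100101011001000.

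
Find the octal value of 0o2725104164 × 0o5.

0o16451525104

Multiply each base-8 digit by 5, carrying:
  4×5 = 20 → write 4 carry 2
  6×5+2 = 32 → write 0 carry 4
  1×5+4 = 9 → write 1 carry 1
  4×5+1 = 21 → write 5 carry 2
  0×5+2 = 2 → write 2
  1×5 = 5 → write 5
  5×5 = 25 → write 1 carry 3
  2×5+3 = 13 → write 5 carry 1
  7×5+1 = 36 → write 4 carry 4
  2×5+4 = 14 → write 6 carry 1
  remaining carry: 1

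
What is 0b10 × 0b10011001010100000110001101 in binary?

Multiply each base-2 digit by 2, carrying:
  1×2 = 2 → write 0 carry 1
  0×2+1 = 1 → write 1
  1×2 = 2 → write 0 carry 1
  1×2+1 = 3 → write 1 carry 1
  0×2+1 = 1 → write 1
  0×2 = 0 → write 0
  0×2 = 0 → write 0
  1×2 = 2 → write 0 carry 1
  1×2+1 = 3 → write 1 carry 1
  0×2+1 = 1 → write 1
  0×2 = 0 → write 0
  0×2 = 0 → write 0
  0×2 = 0 → write 0
  0×2 = 0 → write 0
  1×2 = 2 → write 0 carry 1
  0×2+1 = 1 → write 1
  1×2 = 2 → write 0 carry 1
  0×2+1 = 1 → write 1
  1×2 = 2 → write 0 carry 1
  0×2+1 = 1 → write 1
  0×2 = 0 → write 0
  1×2 = 2 → write 0 carry 1
  1×2+1 = 3 → write 1 carry 1
  0×2+1 = 1 → write 1
  0×2 = 0 → write 0
  1×2 = 2 → write 0 carry 1
  remaining carry: 1

0b100110010101000001100011010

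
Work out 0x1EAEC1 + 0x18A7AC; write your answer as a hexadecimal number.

Add column by column in base 16, right to left:
  1+C = D
  C+A = 6 carry 1
  E+7+1 = 6 carry 1
  A+A+1 = 5 carry 1
  E+8+1 = 7 carry 1
  1+1+1 = 3

0x37566D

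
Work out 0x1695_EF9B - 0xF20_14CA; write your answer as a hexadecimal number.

0x775DAD1

Subtract column by column in base 16:
  B-A → 1
  9-C → D (borrow)
  F-4-1 → A
  E-1 → D
  5-0 → 5
  9-2 → 7
  6-F → 7 (borrow)
  1-0-1 → 0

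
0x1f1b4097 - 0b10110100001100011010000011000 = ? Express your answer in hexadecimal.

0b10110100001100011010000011000 = 0x16863418 in hexadecimal.
Subtract column by column in base 16:
  7-8 → f (borrow)
  9-1-1 → 7
  0-4 → c (borrow)
  4-3-1 → 0
  b-6 → 5
  1-8 → 9 (borrow)
  f-6-1 → 8
  1-1 → 0

0x8950c7f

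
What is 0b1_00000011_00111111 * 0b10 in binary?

Multiply each base-2 digit by 2, carrying:
  1×2 = 2 → write 0 carry 1
  1×2+1 = 3 → write 1 carry 1
  1×2+1 = 3 → write 1 carry 1
  1×2+1 = 3 → write 1 carry 1
  1×2+1 = 3 → write 1 carry 1
  1×2+1 = 3 → write 1 carry 1
  0×2+1 = 1 → write 1
  0×2 = 0 → write 0
  1×2 = 2 → write 0 carry 1
  1×2+1 = 3 → write 1 carry 1
  0×2+1 = 1 → write 1
  0×2 = 0 → write 0
  0×2 = 0 → write 0
  0×2 = 0 → write 0
  0×2 = 0 → write 0
  0×2 = 0 → write 0
  1×2 = 2 → write 0 carry 1
  remaining carry: 1

0b100000011001111110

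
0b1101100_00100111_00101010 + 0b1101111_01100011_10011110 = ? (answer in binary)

0b110110111000101011001000

Add column by column in base 2, right to left:
  0+0 = 0
  1+1 = 0 carry 1
  0+1+1 = 0 carry 1
  1+1+1 = 1 carry 1
  0+1+1 = 0 carry 1
  1+0+1 = 0 carry 1
  0+0+1 = 1
  0+1 = 1
  1+1 = 0 carry 1
  1+1+1 = 1 carry 1
  1+0+1 = 0 carry 1
  0+0+1 = 1
  0+0 = 0
  1+1 = 0 carry 1
  0+1+1 = 0 carry 1
  0+0+1 = 1
  0+1 = 1
  0+1 = 1
  1+1 = 0 carry 1
  1+1+1 = 1 carry 1
  0+0+1 = 1
  1+1 = 0 carry 1
  1+1+1 = 1 carry 1
  final carry 1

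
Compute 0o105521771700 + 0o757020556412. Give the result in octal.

0o1064542550312

Add column by column in base 8, right to left:
  0+2 = 2
  0+1 = 1
  7+4 = 3 carry 1
  1+6+1 = 0 carry 1
  7+5+1 = 5 carry 1
  7+5+1 = 5 carry 1
  1+0+1 = 2
  2+2 = 4
  5+0 = 5
  5+7 = 4 carry 1
  0+5+1 = 6
  1+7 = 0 carry 1
  final carry 1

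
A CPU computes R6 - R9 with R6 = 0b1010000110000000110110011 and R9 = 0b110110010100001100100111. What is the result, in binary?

Subtract column by column in base 2:
  1-1 → 0
  1-1 → 0
  0-1 → 1 (borrow)
  0-0-1 → 1 (borrow)
  1-0-1 → 0
  1-1 → 0
  0-0 → 0
  1-0 → 1
  1-1 → 0
  0-1 → 1 (borrow)
  0-0-1 → 1 (borrow)
  0-0-1 → 1 (borrow)
  0-0-1 → 1 (borrow)
  0-0-1 → 1 (borrow)
  0-1-1 → 0 (borrow)
  0-0-1 → 1 (borrow)
  1-1-1 → 1 (borrow)
  1-0-1 → 0
  0-0 → 0
  0-1 → 1 (borrow)
  0-1-1 → 0 (borrow)
  0-0-1 → 1 (borrow)
  1-1-1 → 1 (borrow)
  0-1-1 → 0 (borrow)
  1-0-1 → 0

0b11010011011111010001100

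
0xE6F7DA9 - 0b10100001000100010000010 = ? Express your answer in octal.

0o1607572447

0xE6F7DA9 = 0o1633676651 in octal.
0b10100001000100010000010 = 0o24104202 in octal.
Subtract column by column in base 8:
  1-2 → 7 (borrow)
  5-0-1 → 4
  6-2 → 4
  6-4 → 2
  7-0 → 7
  6-1 → 5
  3-4 → 7 (borrow)
  3-2-1 → 0
  6-0 → 6
  1-0 → 1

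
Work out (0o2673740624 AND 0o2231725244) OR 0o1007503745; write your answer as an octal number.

0o2673740624 AND 0o2231725244 = 0o2231700204.
Then OR with 0o1007503745.

0o3237703745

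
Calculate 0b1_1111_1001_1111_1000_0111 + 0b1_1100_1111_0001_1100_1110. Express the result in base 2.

0b1111001001000101010101

Add column by column in base 2, right to left:
  1+0 = 1
  1+1 = 0 carry 1
  1+1+1 = 1 carry 1
  0+1+1 = 0 carry 1
  0+0+1 = 1
  0+0 = 0
  0+1 = 1
  1+1 = 0 carry 1
  1+1+1 = 1 carry 1
  1+0+1 = 0 carry 1
  1+0+1 = 0 carry 1
  1+0+1 = 0 carry 1
  1+1+1 = 1 carry 1
  0+1+1 = 0 carry 1
  0+1+1 = 0 carry 1
  1+1+1 = 1 carry 1
  1+0+1 = 0 carry 1
  1+0+1 = 0 carry 1
  1+1+1 = 1 carry 1
  1+1+1 = 1 carry 1
  1+1+1 = 1 carry 1
  final carry 1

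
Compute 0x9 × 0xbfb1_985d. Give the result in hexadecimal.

0x6bd3e5b45

Multiply each base-16 digit by 9, carrying:
  d×9 = 117 → write 5 carry 7
  5×9+7 = 52 → write 4 carry 3
  8×9+3 = 75 → write b carry 4
  9×9+4 = 85 → write 5 carry 5
  1×9+5 = 14 → write e
  b×9 = 99 → write 3 carry 6
  f×9+6 = 141 → write d carry 8
  b×9+8 = 107 → write b carry 6
  remaining carry: 6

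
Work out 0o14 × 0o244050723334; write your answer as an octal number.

0o3660752751120

Multiply each base-8 digit by 12, carrying:
  4×12 = 48 → write 0 carry 6
  3×12+6 = 42 → write 2 carry 5
  3×12+5 = 41 → write 1 carry 5
  3×12+5 = 41 → write 1 carry 5
  2×12+5 = 29 → write 5 carry 3
  7×12+3 = 87 → write 7 carry 10
  0×12+10 = 10 → write 2 carry 1
  5×12+1 = 61 → write 5 carry 7
  0×12+7 = 7 → write 7
  4×12 = 48 → write 0 carry 6
  4×12+6 = 54 → write 6 carry 6
  2×12+6 = 30 → write 6 carry 3
  remaining carry: 3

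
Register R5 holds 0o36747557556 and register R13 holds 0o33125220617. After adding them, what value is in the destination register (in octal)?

0o72075000375

Add column by column in base 8, right to left:
  6+7 = 5 carry 1
  5+1+1 = 7
  5+6 = 3 carry 1
  7+0+1 = 0 carry 1
  5+2+1 = 0 carry 1
  5+2+1 = 0 carry 1
  7+5+1 = 5 carry 1
  4+2+1 = 7
  7+1 = 0 carry 1
  6+3+1 = 2 carry 1
  3+3+1 = 7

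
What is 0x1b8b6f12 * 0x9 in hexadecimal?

0xf7e6e7a2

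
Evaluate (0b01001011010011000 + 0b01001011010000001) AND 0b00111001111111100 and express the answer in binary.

0b10000100011000

Add column by column in base 2, right to left:
  0+1 = 1
  0+0 = 0
  0+0 = 0
  1+0 = 1
  1+0 = 1
  0+0 = 0
  0+0 = 0
  1+1 = 0 carry 1
  0+0+1 = 1
  1+1 = 0 carry 1
  1+1+1 = 1 carry 1
  0+0+1 = 1
  1+1 = 0 carry 1
  0+0+1 = 1
  0+0 = 0
  1+1 = 0 carry 1
  final carry 1
Sum = 0b10010110100011001; now AND with 0b00111001111111100:
  10010110100011001
& 00111001111111100
= 00010000100011000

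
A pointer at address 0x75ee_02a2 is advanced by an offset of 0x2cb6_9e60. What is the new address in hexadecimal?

0xa2a4a102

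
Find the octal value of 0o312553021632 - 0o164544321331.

Subtract column by column in base 8:
  2-1 → 1
  3-3 → 0
  6-3 → 3
  1-1 → 0
  2-2 → 0
  0-3 → 5 (borrow)
  3-4-1 → 6 (borrow)
  5-4-1 → 0
  5-5 → 0
  2-4 → 6 (borrow)
  1-6-1 → 2 (borrow)
  3-1-1 → 1

0o126006500301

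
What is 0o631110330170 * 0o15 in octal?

0o12306655373030

Multiply each base-8 digit by 13, carrying:
  0×13 = 0 → write 0
  7×13 = 91 → write 3 carry 11
  1×13+11 = 24 → write 0 carry 3
  0×13+3 = 3 → write 3
  3×13 = 39 → write 7 carry 4
  3×13+4 = 43 → write 3 carry 5
  0×13+5 = 5 → write 5
  1×13 = 13 → write 5 carry 1
  1×13+1 = 14 → write 6 carry 1
  1×13+1 = 14 → write 6 carry 1
  3×13+1 = 40 → write 0 carry 5
  6×13+5 = 83 → write 3 carry 10
  remaining carry: 12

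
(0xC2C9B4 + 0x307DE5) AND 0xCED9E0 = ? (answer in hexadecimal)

0xC24180

Add column by column in base 16, right to left:
  4+5 = 9
  B+E = 9 carry 1
  9+D+1 = 7 carry 1
  C+7+1 = 4 carry 1
  2+0+1 = 3
  C+3 = F
Sum = 0xF34799; now AND with 0xCED9E0:
  F&C=C, 3&E=2, 4&D=4, 7&9=1, 9&E=8, 9&0=0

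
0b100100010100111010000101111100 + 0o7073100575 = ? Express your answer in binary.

0o7073100575 = 0b111000111011001000000101111101 in binary.
Add column by column in base 2, right to left:
  0+1 = 1
  0+0 = 0
  1+1 = 0 carry 1
  1+1+1 = 1 carry 1
  1+1+1 = 1 carry 1
  1+1+1 = 1 carry 1
  1+1+1 = 1 carry 1
  0+0+1 = 1
  1+1 = 0 carry 1
  0+0+1 = 1
  0+0 = 0
  0+0 = 0
  0+0 = 0
  1+0 = 1
  0+0 = 0
  1+1 = 0 carry 1
  1+0+1 = 0 carry 1
  1+0+1 = 0 carry 1
  0+1+1 = 0 carry 1
  0+1+1 = 0 carry 1
  1+0+1 = 0 carry 1
  0+1+1 = 0 carry 1
  1+1+1 = 1 carry 1
  0+1+1 = 0 carry 1
  0+0+1 = 1
  0+0 = 0
  1+0 = 1
  0+1 = 1
  0+1 = 1
  1+1 = 0 carry 1
  final carry 1

0b1011101010000000010001011111001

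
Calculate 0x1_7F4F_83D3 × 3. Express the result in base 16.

0x47DEE8B79

Multiply each base-16 digit by 3, carrying:
  3×3 = 9 → write 9
  D×3 = 39 → write 7 carry 2
  3×3+2 = 11 → write B
  8×3 = 24 → write 8 carry 1
  F×3+1 = 46 → write E carry 2
  4×3+2 = 14 → write E
  F×3 = 45 → write D carry 2
  7×3+2 = 23 → write 7 carry 1
  1×3+1 = 4 → write 4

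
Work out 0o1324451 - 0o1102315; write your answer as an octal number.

Subtract column by column in base 8:
  1-5 → 4 (borrow)
  5-1-1 → 3
  4-3 → 1
  4-2 → 2
  2-0 → 2
  3-1 → 2
  1-1 → 0

0o222134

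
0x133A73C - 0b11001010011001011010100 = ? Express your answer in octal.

0o63472150

0x133A73C = 0o114723474 in octal.
0b11001010011001011010100 = 0o31231324 in octal.
Subtract column by column in base 8:
  4-4 → 0
  7-2 → 5
  4-3 → 1
  3-1 → 2
  2-3 → 7 (borrow)
  7-2-1 → 4
  4-1 → 3
  1-3 → 6 (borrow)
  1-0-1 → 0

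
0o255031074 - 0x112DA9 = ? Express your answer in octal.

0x112DA9 = 0o4226651 in octal.
Subtract column by column in base 8:
  4-1 → 3
  7-5 → 2
  0-6 → 2 (borrow)
  1-6-1 → 2 (borrow)
  3-2-1 → 0
  0-2 → 6 (borrow)
  5-4-1 → 0
  5-0 → 5
  2-0 → 2

0o250602223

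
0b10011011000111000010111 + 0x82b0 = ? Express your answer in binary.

0b10011100001000011000111

0x82b0 = 0b1000001010110000 in binary.
Add column by column in base 2, right to left:
  1+0 = 1
  1+0 = 1
  1+0 = 1
  0+0 = 0
  1+1 = 0 carry 1
  0+1+1 = 0 carry 1
  0+0+1 = 1
  0+1 = 1
  0+0 = 0
  1+1 = 0 carry 1
  1+0+1 = 0 carry 1
  1+0+1 = 0 carry 1
  0+0+1 = 1
  0+0 = 0
  0+0 = 0
  1+1 = 0 carry 1
  1+0+1 = 0 carry 1
  0+0+1 = 1
  1+0 = 1
  1+0 = 1
  0+0 = 0
  0+0 = 0
  1+0 = 1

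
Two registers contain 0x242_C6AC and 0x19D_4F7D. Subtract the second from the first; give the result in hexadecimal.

0xA5772F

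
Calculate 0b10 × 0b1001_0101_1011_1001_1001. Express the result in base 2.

Multiply each base-2 digit by 2, carrying:
  1×2 = 2 → write 0 carry 1
  0×2+1 = 1 → write 1
  0×2 = 0 → write 0
  1×2 = 2 → write 0 carry 1
  1×2+1 = 3 → write 1 carry 1
  0×2+1 = 1 → write 1
  0×2 = 0 → write 0
  1×2 = 2 → write 0 carry 1
  1×2+1 = 3 → write 1 carry 1
  1×2+1 = 3 → write 1 carry 1
  0×2+1 = 1 → write 1
  1×2 = 2 → write 0 carry 1
  1×2+1 = 3 → write 1 carry 1
  0×2+1 = 1 → write 1
  1×2 = 2 → write 0 carry 1
  0×2+1 = 1 → write 1
  1×2 = 2 → write 0 carry 1
  0×2+1 = 1 → write 1
  0×2 = 0 → write 0
  1×2 = 2 → write 0 carry 1
  remaining carry: 1

0b100101011011100110010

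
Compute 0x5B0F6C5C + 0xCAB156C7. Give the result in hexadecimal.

Add column by column in base 16, right to left:
  C+7 = 3 carry 1
  5+C+1 = 2 carry 1
  C+6+1 = 3 carry 1
  6+5+1 = C
  F+1 = 0 carry 1
  0+B+1 = C
  B+A = 5 carry 1
  5+C+1 = 2 carry 1
  final carry 1

0x125C0C323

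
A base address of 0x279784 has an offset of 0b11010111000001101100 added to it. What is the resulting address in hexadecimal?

0b11010111000001101100 = 0xd706c in hexadecimal.
Add column by column in base 16, right to left:
  4+c = 0 carry 1
  8+6+1 = f
  7+0 = 7
  9+7 = 0 carry 1
  7+d+1 = 5 carry 1
  2+0+1 = 3

0x3507f0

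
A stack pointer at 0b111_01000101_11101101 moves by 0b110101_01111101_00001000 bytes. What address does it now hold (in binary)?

0b1111001100001011110101

Add column by column in base 2, right to left:
  1+0 = 1
  0+0 = 0
  1+0 = 1
  1+1 = 0 carry 1
  0+0+1 = 1
  1+0 = 1
  1+0 = 1
  1+0 = 1
  1+1 = 0 carry 1
  0+0+1 = 1
  1+1 = 0 carry 1
  0+1+1 = 0 carry 1
  0+1+1 = 0 carry 1
  0+1+1 = 0 carry 1
  1+1+1 = 1 carry 1
  0+0+1 = 1
  1+1 = 0 carry 1
  1+0+1 = 0 carry 1
  1+1+1 = 1 carry 1
  0+0+1 = 1
  0+1 = 1
  0+1 = 1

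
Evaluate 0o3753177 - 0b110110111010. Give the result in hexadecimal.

0xFC8C5

0o3753177 = 0xFD67F in hexadecimal.
0b110110111010 = 0xDBA in hexadecimal.
Subtract column by column in base 16:
  F-A → 5
  7-B → C (borrow)
  6-D-1 → 8 (borrow)
  D-0-1 → C
  F-0 → F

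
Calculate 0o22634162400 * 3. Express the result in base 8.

0o70324527400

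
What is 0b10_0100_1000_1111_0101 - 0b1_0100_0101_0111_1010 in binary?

0b10000001101111011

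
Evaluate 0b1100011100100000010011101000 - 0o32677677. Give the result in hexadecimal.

0b1100011100100000010011101000 = 0xc7204e8 in hexadecimal.
0o32677677 = 0x6b7fbf in hexadecimal.
Subtract column by column in base 16:
  8-f → 9 (borrow)
  e-b-1 → 2
  4-f → 5 (borrow)
  0-7-1 → 8 (borrow)
  2-b-1 → 6 (borrow)
  7-6-1 → 0
  c-0 → c

0xc068529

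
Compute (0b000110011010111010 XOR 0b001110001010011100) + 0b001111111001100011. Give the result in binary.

0b11000001010001001

First 0b000110011010111010 XOR 0b001110001010011100 = 0b001000010000100110.
Add column by column in base 2, right to left:
  0+1 = 1
  1+1 = 0 carry 1
  1+0+1 = 0 carry 1
  0+0+1 = 1
  0+0 = 0
  1+1 = 0 carry 1
  0+1+1 = 0 carry 1
  0+0+1 = 1
  0+0 = 0
  0+1 = 1
  1+1 = 0 carry 1
  0+1+1 = 0 carry 1
  0+1+1 = 0 carry 1
  0+1+1 = 0 carry 1
  0+1+1 = 0 carry 1
  1+1+1 = 1 carry 1
  final carry 1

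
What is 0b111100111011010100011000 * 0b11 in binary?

0b10110110110001111101001000

Multiply each base-2 digit by 3, carrying:
  0×3 = 0 → write 0
  0×3 = 0 → write 0
  0×3 = 0 → write 0
  1×3 = 3 → write 1 carry 1
  1×3+1 = 4 → write 0 carry 2
  0×3+2 = 2 → write 0 carry 1
  0×3+1 = 1 → write 1
  0×3 = 0 → write 0
  1×3 = 3 → write 1 carry 1
  0×3+1 = 1 → write 1
  1×3 = 3 → write 1 carry 1
  0×3+1 = 1 → write 1
  1×3 = 3 → write 1 carry 1
  1×3+1 = 4 → write 0 carry 2
  0×3+2 = 2 → write 0 carry 1
  1×3+1 = 4 → write 0 carry 2
  1×3+2 = 5 → write 1 carry 2
  1×3+2 = 5 → write 1 carry 2
  0×3+2 = 2 → write 0 carry 1
  0×3+1 = 1 → write 1
  1×3 = 3 → write 1 carry 1
  1×3+1 = 4 → write 0 carry 2
  1×3+2 = 5 → write 1 carry 2
  1×3+2 = 5 → write 1 carry 2
  remaining carry: 10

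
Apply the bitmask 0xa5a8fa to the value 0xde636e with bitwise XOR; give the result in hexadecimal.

0x7bcb94

XOR each hex digit independently (no carries):
  d^a=7, e^5=b, 6^a=c, 3^8=b, 6^f=9, e^a=4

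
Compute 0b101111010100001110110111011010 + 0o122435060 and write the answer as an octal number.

0o6046624012

0b101111010100001110110111011010 = 0o5724166732 in octal.
Add column by column in base 8, right to left:
  2+0 = 2
  3+6 = 1 carry 1
  7+0+1 = 0 carry 1
  6+5+1 = 4 carry 1
  6+3+1 = 2 carry 1
  1+4+1 = 6
  4+2 = 6
  2+2 = 4
  7+1 = 0 carry 1
  5+0+1 = 6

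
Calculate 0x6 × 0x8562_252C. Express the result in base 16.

0x3204CDF08

Multiply each base-16 digit by 6, carrying:
  C×6 = 72 → write 8 carry 4
  2×6+4 = 16 → write 0 carry 1
  5×6+1 = 31 → write F carry 1
  2×6+1 = 13 → write D
  2×6 = 12 → write C
  6×6 = 36 → write 4 carry 2
  5×6+2 = 32 → write 0 carry 2
  8×6+2 = 50 → write 2 carry 3
  remaining carry: 3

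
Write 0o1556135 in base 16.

0x6DC5D

Each octal digit is 3 bits: 1=001 5=101 5=101 6=110 1=001 3=011 5=101.
Group the bits into nibbles: 0110 1101 1100 0101 1101 → 6DC5D.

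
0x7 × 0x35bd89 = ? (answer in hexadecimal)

0x1782ebf

Multiply each base-16 digit by 7, carrying:
  9×7 = 63 → write f carry 3
  8×7+3 = 59 → write b carry 3
  d×7+3 = 94 → write e carry 5
  b×7+5 = 82 → write 2 carry 5
  5×7+5 = 40 → write 8 carry 2
  3×7+2 = 23 → write 7 carry 1
  remaining carry: 1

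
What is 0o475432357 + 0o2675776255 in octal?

Add column by column in base 8, right to left:
  7+5 = 4 carry 1
  5+5+1 = 3 carry 1
  3+2+1 = 6
  2+6 = 0 carry 1
  3+7+1 = 3 carry 1
  4+7+1 = 4 carry 1
  5+5+1 = 3 carry 1
  7+7+1 = 7 carry 1
  4+6+1 = 3 carry 1
  0+2+1 = 3

0o3373430634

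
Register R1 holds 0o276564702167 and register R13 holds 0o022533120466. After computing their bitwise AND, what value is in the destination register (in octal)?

0o022520100066

AND each oct digit independently (no carries):
  2&0=0, 7&2=2, 6&2=2, 5&5=5, 6&3=2, 4&3=0, 7&1=1, 0&2=0, 2&0=0, 1&4=0, 6&6=6, 7&6=6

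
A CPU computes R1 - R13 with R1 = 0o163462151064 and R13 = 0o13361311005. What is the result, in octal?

Subtract column by column in base 8:
  4-5 → 7 (borrow)
  6-0-1 → 5
  0-0 → 0
  1-1 → 0
  5-1 → 4
  1-3 → 6 (borrow)
  2-1-1 → 0
  6-6 → 0
  4-3 → 1
  3-3 → 0
  6-1 → 5
  1-0 → 1

0o150100640057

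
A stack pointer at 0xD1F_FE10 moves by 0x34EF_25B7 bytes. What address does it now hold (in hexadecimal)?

Add column by column in base 16, right to left:
  0+7 = 7
  1+B = C
  E+5 = 3 carry 1
  F+2+1 = 2 carry 1
  F+F+1 = F carry 1
  1+E+1 = 0 carry 1
  D+4+1 = 2 carry 1
  0+3+1 = 4

0x420F23C7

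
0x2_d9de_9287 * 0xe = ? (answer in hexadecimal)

Multiply each base-16 digit by 14, carrying:
  7×14 = 98 → write 2 carry 6
  8×14+6 = 118 → write 6 carry 7
  2×14+7 = 35 → write 3 carry 2
  9×14+2 = 128 → write 0 carry 8
  e×14+8 = 204 → write c carry 12
  d×14+12 = 194 → write 2 carry 12
  9×14+12 = 138 → write a carry 8
  d×14+8 = 190 → write e carry 11
  2×14+11 = 39 → write 7 carry 2
  remaining carry: 2

0x27ea2c0362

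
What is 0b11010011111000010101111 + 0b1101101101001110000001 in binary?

Add column by column in base 2, right to left:
  1+1 = 0 carry 1
  1+0+1 = 0 carry 1
  1+0+1 = 0 carry 1
  1+0+1 = 0 carry 1
  0+0+1 = 1
  1+0 = 1
  0+0 = 0
  1+1 = 0 carry 1
  0+1+1 = 0 carry 1
  0+1+1 = 0 carry 1
  0+0+1 = 1
  0+0 = 0
  1+1 = 0 carry 1
  1+0+1 = 0 carry 1
  1+1+1 = 1 carry 1
  1+1+1 = 1 carry 1
  1+0+1 = 0 carry 1
  0+1+1 = 0 carry 1
  0+1+1 = 0 carry 1
  1+0+1 = 0 carry 1
  0+1+1 = 0 carry 1
  1+1+1 = 1 carry 1
  1+0+1 = 0 carry 1
  final carry 1

0b101000001100010000110000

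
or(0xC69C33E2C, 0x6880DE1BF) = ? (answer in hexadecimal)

OR each hex digit independently (no carries):
  C|6=E, 6|8=E, 9|8=9, C|0=C, 3|D=F, 3|E=F, E|1=F, 2|B=B, C|F=F

0xEE9CFFFBF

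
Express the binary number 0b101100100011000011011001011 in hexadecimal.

Group the bits into nibbles: 0101 1001 0001 1000 0110 1100 1011 → 59186cb.

0x59186cb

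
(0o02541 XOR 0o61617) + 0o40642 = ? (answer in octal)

0o124220

First 0o02541 XOR 0o61617 = 0o63356.
Add column by column in base 8, right to left:
  6+2 = 0 carry 1
  5+4+1 = 2 carry 1
  3+6+1 = 2 carry 1
  3+0+1 = 4
  6+4 = 2 carry 1
  final carry 1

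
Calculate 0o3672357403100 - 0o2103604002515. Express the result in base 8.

Subtract column by column in base 8:
  0-5 → 3 (borrow)
  0-1-1 → 6 (borrow)
  1-5-1 → 3 (borrow)
  3-2-1 → 0
  0-0 → 0
  4-0 → 4
  7-4 → 3
  5-0 → 5
  3-6 → 5 (borrow)
  2-3-1 → 6 (borrow)
  7-0-1 → 6
  6-1 → 5
  3-2 → 1

0o1566553400363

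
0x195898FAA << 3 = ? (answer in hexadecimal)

3 bits is not a whole number of base-16 digits; in binary: 110010101100010011000111110101010 << 3 = 110010101100010011000111110101010000.

0xCAC4C7D50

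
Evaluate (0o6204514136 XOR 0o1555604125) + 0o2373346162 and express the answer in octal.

First 0o6204514136 XOR 0o1555604125 = 0o7751310013.
Add column by column in base 8, right to left:
  3+2 = 5
  1+6 = 7
  0+1 = 1
  0+6 = 6
  1+4 = 5
  3+3 = 6
  1+3 = 4
  5+7 = 4 carry 1
  7+3+1 = 3 carry 1
  7+2+1 = 2 carry 1
  final carry 1

0o12344656175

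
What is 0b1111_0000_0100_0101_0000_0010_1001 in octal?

Group the bits in threes: 001 111 000 001 000 101 000 000 101 001 → 1701050051.

0o1701050051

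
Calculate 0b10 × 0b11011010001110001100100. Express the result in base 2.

Multiply each base-2 digit by 2, carrying:
  0×2 = 0 → write 0
  0×2 = 0 → write 0
  1×2 = 2 → write 0 carry 1
  0×2+1 = 1 → write 1
  0×2 = 0 → write 0
  1×2 = 2 → write 0 carry 1
  1×2+1 = 3 → write 1 carry 1
  0×2+1 = 1 → write 1
  0×2 = 0 → write 0
  0×2 = 0 → write 0
  1×2 = 2 → write 0 carry 1
  1×2+1 = 3 → write 1 carry 1
  1×2+1 = 3 → write 1 carry 1
  0×2+1 = 1 → write 1
  0×2 = 0 → write 0
  0×2 = 0 → write 0
  1×2 = 2 → write 0 carry 1
  0×2+1 = 1 → write 1
  1×2 = 2 → write 0 carry 1
  1×2+1 = 3 → write 1 carry 1
  0×2+1 = 1 → write 1
  1×2 = 2 → write 0 carry 1
  1×2+1 = 3 → write 1 carry 1
  remaining carry: 1

0b110110100011100011001000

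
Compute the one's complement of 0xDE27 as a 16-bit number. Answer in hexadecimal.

0x21D8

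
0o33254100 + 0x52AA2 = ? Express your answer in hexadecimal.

0x7282E2

0o33254100 = 0x6D5840 in hexadecimal.
Add column by column in base 16, right to left:
  0+2 = 2
  4+A = E
  8+A = 2 carry 1
  5+2+1 = 8
  D+5 = 2 carry 1
  6+0+1 = 7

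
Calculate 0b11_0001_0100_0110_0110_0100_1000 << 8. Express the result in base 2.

Left shift by 8: append 8 zero bits.

0b1100010100011001100100100000000000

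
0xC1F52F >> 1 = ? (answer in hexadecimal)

1 bits is not a whole number of base-16 digits; in binary: 110000011111010100101111 >> 1 = 11000001111101010010111.

0x60FA97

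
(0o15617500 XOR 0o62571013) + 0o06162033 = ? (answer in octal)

0o105550546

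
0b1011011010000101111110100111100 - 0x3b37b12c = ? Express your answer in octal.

0o4002646020

0b1011011010000101111110100111100 = 0o13320576474 in octal.
0x3b37b12c = 0o7315730454 in octal.
Subtract column by column in base 8:
  4-4 → 0
  7-5 → 2
  4-4 → 0
  6-0 → 6
  7-3 → 4
  5-7 → 6 (borrow)
  0-5-1 → 2 (borrow)
  2-1-1 → 0
  3-3 → 0
  3-7 → 4 (borrow)
  1-0-1 → 0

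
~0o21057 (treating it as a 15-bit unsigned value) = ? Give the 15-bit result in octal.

0o56720

Each oct digit d becomes 7−d:
  2→5, 1→6, 0→7, 5→2, 7→0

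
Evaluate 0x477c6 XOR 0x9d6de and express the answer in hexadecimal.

0xda118

XOR each hex digit independently (no carries):
  4^9=d, 7^d=a, 7^6=1, c^d=1, 6^e=8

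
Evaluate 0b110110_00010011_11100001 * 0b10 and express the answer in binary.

0b11011000010011111000010

Multiply each base-2 digit by 2, carrying:
  1×2 = 2 → write 0 carry 1
  0×2+1 = 1 → write 1
  0×2 = 0 → write 0
  0×2 = 0 → write 0
  0×2 = 0 → write 0
  1×2 = 2 → write 0 carry 1
  1×2+1 = 3 → write 1 carry 1
  1×2+1 = 3 → write 1 carry 1
  1×2+1 = 3 → write 1 carry 1
  1×2+1 = 3 → write 1 carry 1
  0×2+1 = 1 → write 1
  0×2 = 0 → write 0
  1×2 = 2 → write 0 carry 1
  0×2+1 = 1 → write 1
  0×2 = 0 → write 0
  0×2 = 0 → write 0
  0×2 = 0 → write 0
  1×2 = 2 → write 0 carry 1
  1×2+1 = 3 → write 1 carry 1
  0×2+1 = 1 → write 1
  1×2 = 2 → write 0 carry 1
  1×2+1 = 3 → write 1 carry 1
  remaining carry: 1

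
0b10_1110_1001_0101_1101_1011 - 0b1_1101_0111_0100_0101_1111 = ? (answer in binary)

0b100010010000101111100

Subtract column by column in base 2:
  1-1 → 0
  1-1 → 0
  0-1 → 1 (borrow)
  1-1-1 → 1 (borrow)
  1-1-1 → 1 (borrow)
  0-0-1 → 1 (borrow)
  1-1-1 → 1 (borrow)
  1-0-1 → 0
  1-0 → 1
  0-0 → 0
  1-1 → 0
  0-0 → 0
  1-1 → 0
  0-1 → 1 (borrow)
  0-1-1 → 0 (borrow)
  1-0-1 → 0
  0-1 → 1 (borrow)
  1-0-1 → 0
  1-1 → 0
  1-1 → 0
  0-1 → 1 (borrow)
  1-0-1 → 0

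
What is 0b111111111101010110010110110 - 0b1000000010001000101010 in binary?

0b111110111101000101010001100

Subtract column by column in base 2:
  0-0 → 0
  1-1 → 0
  1-0 → 1
  0-1 → 1 (borrow)
  1-0-1 → 0
  1-1 → 0
  0-0 → 0
  1-0 → 1
  0-0 → 0
  0-1 → 1 (borrow)
  1-0-1 → 0
  1-0 → 1
  0-0 → 0
  1-1 → 0
  0-0 → 0
  1-0 → 1
  0-0 → 0
  1-0 → 1
  1-0 → 1
  1-0 → 1
  1-0 → 1
  1-1 → 0
  1-0 → 1
  1-0 → 1
  1-0 → 1
  1-0 → 1
  1-0 → 1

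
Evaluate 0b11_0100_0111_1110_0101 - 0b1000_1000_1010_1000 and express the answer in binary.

Subtract column by column in base 2:
  1-0 → 1
  0-0 → 0
  1-0 → 1
  0-1 → 1 (borrow)
  0-0-1 → 1 (borrow)
  1-1-1 → 1 (borrow)
  1-0-1 → 0
  1-1 → 0
  1-0 → 1
  1-0 → 1
  1-0 → 1
  0-1 → 1 (borrow)
  0-0-1 → 1 (borrow)
  0-0-1 → 1 (borrow)
  1-0-1 → 0
  0-1 → 1 (borrow)
  1-0-1 → 0
  1-0 → 1

0b101011111100111101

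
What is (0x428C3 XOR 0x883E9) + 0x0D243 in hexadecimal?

0xD7D6D

First 0x428C3 XOR 0x883E9 = 0xCAB2A.
Add column by column in base 16, right to left:
  A+3 = D
  2+4 = 6
  B+2 = D
  A+D = 7 carry 1
  C+0+1 = D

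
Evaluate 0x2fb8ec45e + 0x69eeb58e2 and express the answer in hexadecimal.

0x99a7a1d40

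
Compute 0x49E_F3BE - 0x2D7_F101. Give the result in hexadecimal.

0x1C702BD

Subtract column by column in base 16:
  E-1 → D
  B-0 → B
  3-1 → 2
  F-F → 0
  E-7 → 7
  9-D → C (borrow)
  4-2-1 → 1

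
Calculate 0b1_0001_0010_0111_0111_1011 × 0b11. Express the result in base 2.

0b1100110111011001110001

Multiply each base-2 digit by 3, carrying:
  1×3 = 3 → write 1 carry 1
  1×3+1 = 4 → write 0 carry 2
  0×3+2 = 2 → write 0 carry 1
  1×3+1 = 4 → write 0 carry 2
  1×3+2 = 5 → write 1 carry 2
  1×3+2 = 5 → write 1 carry 2
  1×3+2 = 5 → write 1 carry 2
  0×3+2 = 2 → write 0 carry 1
  1×3+1 = 4 → write 0 carry 2
  1×3+2 = 5 → write 1 carry 2
  1×3+2 = 5 → write 1 carry 2
  0×3+2 = 2 → write 0 carry 1
  0×3+1 = 1 → write 1
  1×3 = 3 → write 1 carry 1
  0×3+1 = 1 → write 1
  0×3 = 0 → write 0
  1×3 = 3 → write 1 carry 1
  0×3+1 = 1 → write 1
  0×3 = 0 → write 0
  0×3 = 0 → write 0
  1×3 = 3 → write 1 carry 1
  remaining carry: 1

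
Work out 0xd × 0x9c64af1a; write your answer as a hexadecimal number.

Multiply each base-16 digit by 13, carrying:
  a×13 = 130 → write 2 carry 8
  1×13+8 = 21 → write 5 carry 1
  f×13+1 = 196 → write 4 carry 12
  a×13+12 = 142 → write e carry 8
  4×13+8 = 60 → write c carry 3
  6×13+3 = 81 → write 1 carry 5
  c×13+5 = 161 → write 1 carry 10
  9×13+10 = 127 → write f carry 7
  remaining carry: 7

0x7f11ce452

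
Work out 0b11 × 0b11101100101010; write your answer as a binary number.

Multiply each base-2 digit by 3, carrying:
  0×3 = 0 → write 0
  1×3 = 3 → write 1 carry 1
  0×3+1 = 1 → write 1
  1×3 = 3 → write 1 carry 1
  0×3+1 = 1 → write 1
  1×3 = 3 → write 1 carry 1
  0×3+1 = 1 → write 1
  0×3 = 0 → write 0
  1×3 = 3 → write 1 carry 1
  1×3+1 = 4 → write 0 carry 2
  0×3+2 = 2 → write 0 carry 1
  1×3+1 = 4 → write 0 carry 2
  1×3+2 = 5 → write 1 carry 2
  1×3+2 = 5 → write 1 carry 2
  remaining carry: 10

0b1011000101111110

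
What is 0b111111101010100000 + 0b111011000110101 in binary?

Add column by column in base 2, right to left:
  0+1 = 1
  0+0 = 0
  0+1 = 1
  0+0 = 0
  0+1 = 1
  1+1 = 0 carry 1
  0+0+1 = 1
  1+0 = 1
  0+0 = 0
  1+1 = 0 carry 1
  0+1+1 = 0 carry 1
  1+0+1 = 0 carry 1
  1+1+1 = 1 carry 1
  1+1+1 = 1 carry 1
  1+1+1 = 1 carry 1
  1+0+1 = 0 carry 1
  1+0+1 = 0 carry 1
  1+0+1 = 0 carry 1
  final carry 1

0b1000111000011010101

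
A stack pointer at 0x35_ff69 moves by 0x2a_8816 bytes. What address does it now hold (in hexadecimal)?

0x60877f

Add column by column in base 16, right to left:
  9+6 = f
  6+1 = 7
  f+8 = 7 carry 1
  f+8+1 = 8 carry 1
  5+a+1 = 0 carry 1
  3+2+1 = 6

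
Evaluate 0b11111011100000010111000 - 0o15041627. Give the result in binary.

0b10010010111110100100001

0o15041627 = 0b1101000100001110010111 in binary.
Subtract column by column in base 2:
  0-1 → 1 (borrow)
  0-1-1 → 0 (borrow)
  0-1-1 → 0 (borrow)
  1-0-1 → 0
  1-1 → 0
  1-0 → 1
  0-0 → 0
  1-1 → 0
  0-1 → 1 (borrow)
  0-1-1 → 0 (borrow)
  0-0-1 → 1 (borrow)
  0-0-1 → 1 (borrow)
  0-0-1 → 1 (borrow)
  0-0-1 → 1 (borrow)
  1-1-1 → 1 (borrow)
  1-0-1 → 0
  1-0 → 1
  0-0 → 0
  1-1 → 0
  1-0 → 1
  1-1 → 0
  1-1 → 0
  1-0 → 1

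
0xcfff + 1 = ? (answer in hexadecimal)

The trailing 3 digits are F (max in base 16), so adding 1 cascades: they roll to 0 and the next digit up increments.

0xd000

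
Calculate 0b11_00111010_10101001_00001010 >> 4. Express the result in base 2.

Right shift by 4: drop the 4 least-significant bits.

0b1100111010101010010000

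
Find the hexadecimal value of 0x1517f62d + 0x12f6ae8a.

Add column by column in base 16, right to left:
  d+a = 7 carry 1
  2+8+1 = b
  6+e = 4 carry 1
  f+a+1 = a carry 1
  7+6+1 = e
  1+f = 0 carry 1
  5+2+1 = 8
  1+1 = 2

0x280ea4b7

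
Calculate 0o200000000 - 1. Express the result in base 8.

0o177777777

The trailing 8 digits are 0, so subtracting 1 borrows through: they become 7 and the next digit up decrements.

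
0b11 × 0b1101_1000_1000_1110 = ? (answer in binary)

Multiply each base-2 digit by 3, carrying:
  0×3 = 0 → write 0
  1×3 = 3 → write 1 carry 1
  1×3+1 = 4 → write 0 carry 2
  1×3+2 = 5 → write 1 carry 2
  0×3+2 = 2 → write 0 carry 1
  0×3+1 = 1 → write 1
  0×3 = 0 → write 0
  1×3 = 3 → write 1 carry 1
  0×3+1 = 1 → write 1
  0×3 = 0 → write 0
  0×3 = 0 → write 0
  1×3 = 3 → write 1 carry 1
  1×3+1 = 4 → write 0 carry 2
  0×3+2 = 2 → write 0 carry 1
  1×3+1 = 4 → write 0 carry 2
  1×3+2 = 5 → write 1 carry 2
  remaining carry: 10

0b101000100110101010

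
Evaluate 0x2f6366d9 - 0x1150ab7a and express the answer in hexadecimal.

0x1e12bb5f

Subtract column by column in base 16:
  9-a → f (borrow)
  d-7-1 → 5
  6-b → b (borrow)
  6-a-1 → b (borrow)
  3-0-1 → 2
  6-5 → 1
  f-1 → e
  2-1 → 1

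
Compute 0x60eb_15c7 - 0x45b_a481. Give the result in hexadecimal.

0x5c8f7146

Subtract column by column in base 16:
  7-1 → 6
  c-8 → 4
  5-4 → 1
  1-a → 7 (borrow)
  b-b-1 → f (borrow)
  e-5-1 → 8
  0-4 → c (borrow)
  6-0-1 → 5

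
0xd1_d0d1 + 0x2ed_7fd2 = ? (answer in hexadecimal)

0x3bf50a3

Add column by column in base 16, right to left:
  1+2 = 3
  d+d = a carry 1
  0+f+1 = 0 carry 1
  d+7+1 = 5 carry 1
  1+d+1 = f
  d+e = b carry 1
  0+2+1 = 3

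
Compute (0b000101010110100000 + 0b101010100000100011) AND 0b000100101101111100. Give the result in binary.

0b100100101000000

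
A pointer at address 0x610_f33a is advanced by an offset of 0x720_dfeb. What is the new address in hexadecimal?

0xd31d325

Add column by column in base 16, right to left:
  a+b = 5 carry 1
  3+e+1 = 2 carry 1
  3+f+1 = 3 carry 1
  f+d+1 = d carry 1
  0+0+1 = 1
  1+2 = 3
  6+7 = d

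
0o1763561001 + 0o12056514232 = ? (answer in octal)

0o14042275233

Add column by column in base 8, right to left:
  1+2 = 3
  0+3 = 3
  0+2 = 2
  1+4 = 5
  6+1 = 7
  5+5 = 2 carry 1
  3+6+1 = 2 carry 1
  6+5+1 = 4 carry 1
  7+0+1 = 0 carry 1
  1+2+1 = 4
  0+1 = 1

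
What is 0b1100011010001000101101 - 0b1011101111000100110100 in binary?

Subtract column by column in base 2:
  1-0 → 1
  0-0 → 0
  1-1 → 0
  1-0 → 1
  0-1 → 1 (borrow)
  1-1-1 → 1 (borrow)
  0-0-1 → 1 (borrow)
  0-0-1 → 1 (borrow)
  0-1-1 → 0 (borrow)
  1-0-1 → 0
  0-0 → 0
  0-0 → 0
  0-1 → 1 (borrow)
  1-1-1 → 1 (borrow)
  0-1-1 → 0 (borrow)
  1-1-1 → 1 (borrow)
  1-0-1 → 0
  0-1 → 1 (borrow)
  0-1-1 → 0 (borrow)
  0-1-1 → 0 (borrow)
  1-0-1 → 0
  1-1 → 0

0b101011000011111001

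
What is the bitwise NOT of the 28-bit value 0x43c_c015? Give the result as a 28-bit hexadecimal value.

Each hex digit d becomes f−d:
  4→b, 3→c, c→3, c→3, 0→f, 1→e, 5→a

0xbc33fea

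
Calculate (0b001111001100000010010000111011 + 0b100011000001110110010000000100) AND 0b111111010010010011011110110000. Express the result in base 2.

0b110010000000010000000000110000

Add column by column in base 2, right to left:
  1+0 = 1
  1+0 = 1
  0+1 = 1
  1+0 = 1
  1+0 = 1
  1+0 = 1
  0+0 = 0
  0+0 = 0
  0+0 = 0
  0+0 = 0
  1+1 = 0 carry 1
  0+0+1 = 1
  0+0 = 0
  1+1 = 0 carry 1
  0+1+1 = 0 carry 1
  0+0+1 = 1
  0+1 = 1
  0+1 = 1
  0+1 = 1
  0+0 = 0
  1+0 = 1
  1+0 = 1
  0+0 = 0
  0+0 = 0
  1+1 = 0 carry 1
  1+1+1 = 1 carry 1
  1+0+1 = 0 carry 1
  1+0+1 = 0 carry 1
  0+0+1 = 1
  0+1 = 1
Sum = 0b110010001101111000100000111111; now AND with 0b111111010010010011011110110000:
  110010001101111000100000111111
& 111111010010010011011110110000
= 110010000000010000000000110000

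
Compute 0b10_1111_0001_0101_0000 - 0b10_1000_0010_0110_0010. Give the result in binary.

0b110111011101110

Subtract column by column in base 2:
  0-0 → 0
  0-1 → 1 (borrow)
  0-0-1 → 1 (borrow)
  0-0-1 → 1 (borrow)
  1-0-1 → 0
  0-1 → 1 (borrow)
  1-1-1 → 1 (borrow)
  0-0-1 → 1 (borrow)
  1-0-1 → 0
  0-1 → 1 (borrow)
  0-0-1 → 1 (borrow)
  0-0-1 → 1 (borrow)
  1-0-1 → 0
  1-0 → 1
  1-0 → 1
  1-1 → 0
  0-0 → 0
  1-1 → 0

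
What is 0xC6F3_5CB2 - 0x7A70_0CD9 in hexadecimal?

Subtract column by column in base 16:
  2-9 → 9 (borrow)
  B-D-1 → D (borrow)
  C-C-1 → F (borrow)
  5-0-1 → 4
  3-0 → 3
  F-7 → 8
  6-A → C (borrow)
  C-7-1 → 4

0x4C834FD9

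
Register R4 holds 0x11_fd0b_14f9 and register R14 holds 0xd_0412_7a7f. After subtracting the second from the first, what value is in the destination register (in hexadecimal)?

Subtract column by column in base 16:
  9-f → a (borrow)
  f-7-1 → 7
  4-a → a (borrow)
  1-7-1 → 9 (borrow)
  b-2-1 → 8
  0-1 → f (borrow)
  d-4-1 → 8
  f-0 → f
  1-d → 4 (borrow)
  1-0-1 → 0

0x4f8f89a7a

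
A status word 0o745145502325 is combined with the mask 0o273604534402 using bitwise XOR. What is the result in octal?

0o536741036727

XOR each oct digit independently (no carries):
  7^2=5, 4^7=3, 5^3=6, 1^6=7, 4^0=4, 5^4=1, 5^5=0, 0^3=3, 2^4=6, 3^4=7, 2^0=2, 5^2=7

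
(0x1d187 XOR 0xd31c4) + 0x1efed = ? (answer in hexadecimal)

0xed030

First 0x1d187 XOR 0xd31c4 = 0xce043.
Add column by column in base 16, right to left:
  3+d = 0 carry 1
  4+e+1 = 3 carry 1
  0+f+1 = 0 carry 1
  e+e+1 = d carry 1
  c+1+1 = e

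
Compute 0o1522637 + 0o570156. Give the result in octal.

0o2313015

Add column by column in base 8, right to left:
  7+6 = 5 carry 1
  3+5+1 = 1 carry 1
  6+1+1 = 0 carry 1
  2+0+1 = 3
  2+7 = 1 carry 1
  5+5+1 = 3 carry 1
  1+0+1 = 2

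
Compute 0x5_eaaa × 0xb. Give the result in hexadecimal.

Multiply each base-16 digit by 11, carrying:
  a×11 = 110 → write e carry 6
  a×11+6 = 116 → write 4 carry 7
  a×11+7 = 117 → write 5 carry 7
  e×11+7 = 161 → write 1 carry 10
  5×11+10 = 65 → write 1 carry 4
  remaining carry: 4

0x41154e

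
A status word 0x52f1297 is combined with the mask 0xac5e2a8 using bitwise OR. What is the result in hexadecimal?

0xfeff2bf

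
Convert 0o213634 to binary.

Each octal digit is 3 bits: 2=010 1=001 3=011 6=110 3=011 4=100.

0b10001011110011100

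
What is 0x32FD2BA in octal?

Expand each hex digit to 4 bits: 3=0011 2=0010 F=1111 D=1101 2=0010 B=1011 A=1010.
Group the bits in threes: 011 001 011 111 101 001 010 111 010 → 313751272.

0o313751272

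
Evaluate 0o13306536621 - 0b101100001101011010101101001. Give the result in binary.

0b1010101100101000000100000101000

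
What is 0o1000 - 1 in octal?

0o777

The trailing 3 digits are 0, so subtracting 1 borrows through: they become 7 and the next digit up decrements.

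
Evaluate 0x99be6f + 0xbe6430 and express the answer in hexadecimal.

Add column by column in base 16, right to left:
  f+0 = f
  6+3 = 9
  e+4 = 2 carry 1
  b+6+1 = 2 carry 1
  9+e+1 = 8 carry 1
  9+b+1 = 5 carry 1
  final carry 1

0x158229f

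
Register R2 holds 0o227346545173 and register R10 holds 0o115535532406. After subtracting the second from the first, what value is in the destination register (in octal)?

Subtract column by column in base 8:
  3-6 → 5 (borrow)
  7-0-1 → 6
  1-4 → 5 (borrow)
  5-2-1 → 2
  4-3 → 1
  5-5 → 0
  6-5 → 1
  4-3 → 1
  3-5 → 6 (borrow)
  7-5-1 → 1
  2-1 → 1
  2-1 → 1

0o111611012565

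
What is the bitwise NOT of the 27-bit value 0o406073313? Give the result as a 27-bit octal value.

0o371704464

Each oct digit d becomes 7−d:
  4→3, 0→7, 6→1, 0→7, 7→0, 3→4, 3→4, 1→6, 3→4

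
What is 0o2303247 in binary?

Each octal digit is 3 bits: 2=010 3=011 0=000 3=011 2=010 4=100 7=111.

0b10011000011010100111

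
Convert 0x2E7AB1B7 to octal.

Expand each hex digit to 4 bits: 2=0010 E=1110 7=0111 A=1010 B=1011 1=0001 B=1011 7=0111.
Group the bits in threes: 101 110 011 110 101 011 000 110 110 111 → 5636530667.

0o5636530667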